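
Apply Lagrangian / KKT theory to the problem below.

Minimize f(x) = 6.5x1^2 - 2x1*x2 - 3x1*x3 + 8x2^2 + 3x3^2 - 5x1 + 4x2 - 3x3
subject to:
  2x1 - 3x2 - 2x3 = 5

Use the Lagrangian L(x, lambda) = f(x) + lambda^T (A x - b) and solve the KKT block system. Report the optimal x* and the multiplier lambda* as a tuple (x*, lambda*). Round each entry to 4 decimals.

Form the Lagrangian:
  L(x, lambda) = (1/2) x^T Q x + c^T x + lambda^T (A x - b)
Stationarity (grad_x L = 0): Q x + c + A^T lambda = 0.
Primal feasibility: A x = b.

This gives the KKT block system:
  [ Q   A^T ] [ x     ]   [-c ]
  [ A    0  ] [ lambda ] = [ b ]

Solving the linear system:
  x*      = (0.7495, -0.8857, -0.422)
  lambda* = (-3.8901)
  f(x*)   = 6.7132

x* = (0.7495, -0.8857, -0.422), lambda* = (-3.8901)


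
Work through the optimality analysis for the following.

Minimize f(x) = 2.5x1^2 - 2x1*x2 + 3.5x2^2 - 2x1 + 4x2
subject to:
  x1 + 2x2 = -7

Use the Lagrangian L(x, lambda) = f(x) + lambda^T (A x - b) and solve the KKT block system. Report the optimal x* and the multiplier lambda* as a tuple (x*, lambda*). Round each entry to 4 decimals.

Form the Lagrangian:
  L(x, lambda) = (1/2) x^T Q x + c^T x + lambda^T (A x - b)
Stationarity (grad_x L = 0): Q x + c + A^T lambda = 0.
Primal feasibility: A x = b.

This gives the KKT block system:
  [ Q   A^T ] [ x     ]   [-c ]
  [ A    0  ] [ lambda ] = [ b ]

Solving the linear system:
  x*      = (-1.7429, -2.6286)
  lambda* = (5.4571)
  f(x*)   = 15.5857

x* = (-1.7429, -2.6286), lambda* = (5.4571)


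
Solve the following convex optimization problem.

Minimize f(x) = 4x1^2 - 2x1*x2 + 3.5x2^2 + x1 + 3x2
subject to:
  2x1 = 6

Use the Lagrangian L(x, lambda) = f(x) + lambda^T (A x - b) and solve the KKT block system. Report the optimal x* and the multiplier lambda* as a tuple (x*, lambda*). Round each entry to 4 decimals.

Form the Lagrangian:
  L(x, lambda) = (1/2) x^T Q x + c^T x + lambda^T (A x - b)
Stationarity (grad_x L = 0): Q x + c + A^T lambda = 0.
Primal feasibility: A x = b.

This gives the KKT block system:
  [ Q   A^T ] [ x     ]   [-c ]
  [ A    0  ] [ lambda ] = [ b ]

Solving the linear system:
  x*      = (3, 0.4286)
  lambda* = (-12.0714)
  f(x*)   = 38.3571

x* = (3, 0.4286), lambda* = (-12.0714)


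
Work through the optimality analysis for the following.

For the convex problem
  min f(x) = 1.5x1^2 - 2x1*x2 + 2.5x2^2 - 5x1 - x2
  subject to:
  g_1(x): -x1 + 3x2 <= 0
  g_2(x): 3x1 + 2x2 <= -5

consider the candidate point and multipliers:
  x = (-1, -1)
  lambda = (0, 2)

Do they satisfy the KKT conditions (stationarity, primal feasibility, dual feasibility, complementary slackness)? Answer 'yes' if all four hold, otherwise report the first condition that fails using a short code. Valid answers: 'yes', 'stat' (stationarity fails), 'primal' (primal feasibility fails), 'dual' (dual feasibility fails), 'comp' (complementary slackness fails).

Gradient of f: grad f(x) = Q x + c = (-6, -4)
Constraint values g_i(x) = a_i^T x - b_i:
  g_1((-1, -1)) = -2
  g_2((-1, -1)) = 0
Stationarity residual: grad f(x) + sum_i lambda_i a_i = (0, 0)
  -> stationarity OK
Primal feasibility (all g_i <= 0): OK
Dual feasibility (all lambda_i >= 0): OK
Complementary slackness (lambda_i * g_i(x) = 0 for all i): OK

Verdict: yes, KKT holds.

yes


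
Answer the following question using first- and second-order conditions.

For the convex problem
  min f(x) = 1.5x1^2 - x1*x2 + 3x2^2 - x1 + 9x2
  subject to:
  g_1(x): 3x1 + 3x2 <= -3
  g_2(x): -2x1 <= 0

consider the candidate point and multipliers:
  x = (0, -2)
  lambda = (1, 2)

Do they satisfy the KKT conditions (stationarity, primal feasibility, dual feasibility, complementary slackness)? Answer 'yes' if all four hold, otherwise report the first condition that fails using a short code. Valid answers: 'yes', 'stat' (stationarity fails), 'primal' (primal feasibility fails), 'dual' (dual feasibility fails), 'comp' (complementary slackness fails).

Gradient of f: grad f(x) = Q x + c = (1, -3)
Constraint values g_i(x) = a_i^T x - b_i:
  g_1((0, -2)) = -3
  g_2((0, -2)) = 0
Stationarity residual: grad f(x) + sum_i lambda_i a_i = (0, 0)
  -> stationarity OK
Primal feasibility (all g_i <= 0): OK
Dual feasibility (all lambda_i >= 0): OK
Complementary slackness (lambda_i * g_i(x) = 0 for all i): FAILS

Verdict: the first failing condition is complementary_slackness -> comp.

comp


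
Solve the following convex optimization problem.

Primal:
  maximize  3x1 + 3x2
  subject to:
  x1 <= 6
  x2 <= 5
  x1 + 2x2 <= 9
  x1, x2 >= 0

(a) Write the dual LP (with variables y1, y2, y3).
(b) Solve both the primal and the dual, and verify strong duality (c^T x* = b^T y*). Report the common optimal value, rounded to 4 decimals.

The standard primal-dual pair for 'max c^T x s.t. A x <= b, x >= 0' is:
  Dual:  min b^T y  s.t.  A^T y >= c,  y >= 0.

So the dual LP is:
  minimize  6y1 + 5y2 + 9y3
  subject to:
    y1 + y3 >= 3
    y2 + 2y3 >= 3
    y1, y2, y3 >= 0

Solving the primal: x* = (6, 1.5).
  primal value c^T x* = 22.5.
Solving the dual: y* = (1.5, 0, 1.5).
  dual value b^T y* = 22.5.
Strong duality: c^T x* = b^T y*. Confirmed.

22.5


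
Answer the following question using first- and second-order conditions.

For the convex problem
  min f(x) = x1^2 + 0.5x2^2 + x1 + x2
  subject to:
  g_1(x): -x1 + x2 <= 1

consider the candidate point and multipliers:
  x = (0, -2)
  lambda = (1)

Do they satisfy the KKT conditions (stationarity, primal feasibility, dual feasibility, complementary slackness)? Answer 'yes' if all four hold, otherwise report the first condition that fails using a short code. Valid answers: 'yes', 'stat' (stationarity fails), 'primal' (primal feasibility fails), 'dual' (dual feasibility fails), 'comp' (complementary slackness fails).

Gradient of f: grad f(x) = Q x + c = (1, -1)
Constraint values g_i(x) = a_i^T x - b_i:
  g_1((0, -2)) = -3
Stationarity residual: grad f(x) + sum_i lambda_i a_i = (0, 0)
  -> stationarity OK
Primal feasibility (all g_i <= 0): OK
Dual feasibility (all lambda_i >= 0): OK
Complementary slackness (lambda_i * g_i(x) = 0 for all i): FAILS

Verdict: the first failing condition is complementary_slackness -> comp.

comp


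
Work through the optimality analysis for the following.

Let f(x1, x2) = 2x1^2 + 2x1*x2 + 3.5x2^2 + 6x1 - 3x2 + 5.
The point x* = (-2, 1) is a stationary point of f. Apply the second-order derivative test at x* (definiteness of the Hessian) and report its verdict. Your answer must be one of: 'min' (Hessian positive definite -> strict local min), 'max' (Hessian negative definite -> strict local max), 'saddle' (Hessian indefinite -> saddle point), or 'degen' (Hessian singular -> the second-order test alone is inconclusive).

Compute the Hessian H = grad^2 f:
  H = [[4, 2], [2, 7]]
Verify stationarity: grad f(x*) = H x* + g = (0, 0).
Eigenvalues of H: 3, 8.
Both eigenvalues > 0, so H is positive definite -> x* is a strict local min.

min


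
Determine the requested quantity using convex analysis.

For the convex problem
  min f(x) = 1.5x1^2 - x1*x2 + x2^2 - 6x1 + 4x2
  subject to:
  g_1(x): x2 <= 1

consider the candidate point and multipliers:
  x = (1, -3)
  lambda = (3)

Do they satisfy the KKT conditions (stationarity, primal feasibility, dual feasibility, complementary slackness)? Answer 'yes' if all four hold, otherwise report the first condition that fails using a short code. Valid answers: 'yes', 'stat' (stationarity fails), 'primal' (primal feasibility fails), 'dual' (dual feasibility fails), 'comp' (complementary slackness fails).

Gradient of f: grad f(x) = Q x + c = (0, -3)
Constraint values g_i(x) = a_i^T x - b_i:
  g_1((1, -3)) = -4
Stationarity residual: grad f(x) + sum_i lambda_i a_i = (0, 0)
  -> stationarity OK
Primal feasibility (all g_i <= 0): OK
Dual feasibility (all lambda_i >= 0): OK
Complementary slackness (lambda_i * g_i(x) = 0 for all i): FAILS

Verdict: the first failing condition is complementary_slackness -> comp.

comp


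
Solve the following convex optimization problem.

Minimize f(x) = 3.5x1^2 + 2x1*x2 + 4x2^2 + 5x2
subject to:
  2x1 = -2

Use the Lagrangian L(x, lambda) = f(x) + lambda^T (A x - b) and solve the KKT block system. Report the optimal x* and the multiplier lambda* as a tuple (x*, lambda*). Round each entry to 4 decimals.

Form the Lagrangian:
  L(x, lambda) = (1/2) x^T Q x + c^T x + lambda^T (A x - b)
Stationarity (grad_x L = 0): Q x + c + A^T lambda = 0.
Primal feasibility: A x = b.

This gives the KKT block system:
  [ Q   A^T ] [ x     ]   [-c ]
  [ A    0  ] [ lambda ] = [ b ]

Solving the linear system:
  x*      = (-1, -0.375)
  lambda* = (3.875)
  f(x*)   = 2.9375

x* = (-1, -0.375), lambda* = (3.875)


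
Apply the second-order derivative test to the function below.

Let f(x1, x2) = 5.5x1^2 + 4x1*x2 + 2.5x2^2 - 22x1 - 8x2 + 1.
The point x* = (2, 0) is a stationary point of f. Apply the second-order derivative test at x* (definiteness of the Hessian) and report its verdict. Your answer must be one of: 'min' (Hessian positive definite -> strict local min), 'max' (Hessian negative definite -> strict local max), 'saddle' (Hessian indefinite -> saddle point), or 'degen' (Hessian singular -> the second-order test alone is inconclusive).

Compute the Hessian H = grad^2 f:
  H = [[11, 4], [4, 5]]
Verify stationarity: grad f(x*) = H x* + g = (0, 0).
Eigenvalues of H: 3, 13.
Both eigenvalues > 0, so H is positive definite -> x* is a strict local min.

min


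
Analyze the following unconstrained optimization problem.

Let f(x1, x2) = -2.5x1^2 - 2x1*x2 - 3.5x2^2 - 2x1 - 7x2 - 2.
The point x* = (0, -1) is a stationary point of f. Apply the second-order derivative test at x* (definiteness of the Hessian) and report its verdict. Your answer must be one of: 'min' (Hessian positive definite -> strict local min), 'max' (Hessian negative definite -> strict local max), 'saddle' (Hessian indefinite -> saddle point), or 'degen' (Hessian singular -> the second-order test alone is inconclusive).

Compute the Hessian H = grad^2 f:
  H = [[-5, -2], [-2, -7]]
Verify stationarity: grad f(x*) = H x* + g = (0, 0).
Eigenvalues of H: -8.2361, -3.7639.
Both eigenvalues < 0, so H is negative definite -> x* is a strict local max.

max


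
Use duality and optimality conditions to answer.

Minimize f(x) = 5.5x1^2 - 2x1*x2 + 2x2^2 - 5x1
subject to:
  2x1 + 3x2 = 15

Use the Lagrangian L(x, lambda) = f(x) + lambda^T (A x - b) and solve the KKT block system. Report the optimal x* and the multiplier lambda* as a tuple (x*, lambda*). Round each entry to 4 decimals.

Form the Lagrangian:
  L(x, lambda) = (1/2) x^T Q x + c^T x + lambda^T (A x - b)
Stationarity (grad_x L = 0): Q x + c + A^T lambda = 0.
Primal feasibility: A x = b.

This gives the KKT block system:
  [ Q   A^T ] [ x     ]   [-c ]
  [ A    0  ] [ lambda ] = [ b ]

Solving the linear system:
  x*      = (1.8345, 3.777)
  lambda* = (-3.8129)
  f(x*)   = 24.0108

x* = (1.8345, 3.777), lambda* = (-3.8129)


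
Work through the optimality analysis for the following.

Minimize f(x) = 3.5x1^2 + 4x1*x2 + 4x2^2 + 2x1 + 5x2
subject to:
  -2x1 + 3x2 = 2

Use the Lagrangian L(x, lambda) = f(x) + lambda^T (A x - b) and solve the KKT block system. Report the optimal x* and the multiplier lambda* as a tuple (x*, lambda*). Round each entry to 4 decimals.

Form the Lagrangian:
  L(x, lambda) = (1/2) x^T Q x + c^T x + lambda^T (A x - b)
Stationarity (grad_x L = 0): Q x + c + A^T lambda = 0.
Primal feasibility: A x = b.

This gives the KKT block system:
  [ Q   A^T ] [ x     ]   [-c ]
  [ A    0  ] [ lambda ] = [ b ]

Solving the linear system:
  x*      = (-0.7273, 0.1818)
  lambda* = (-1.1818)
  f(x*)   = 0.9091

x* = (-0.7273, 0.1818), lambda* = (-1.1818)


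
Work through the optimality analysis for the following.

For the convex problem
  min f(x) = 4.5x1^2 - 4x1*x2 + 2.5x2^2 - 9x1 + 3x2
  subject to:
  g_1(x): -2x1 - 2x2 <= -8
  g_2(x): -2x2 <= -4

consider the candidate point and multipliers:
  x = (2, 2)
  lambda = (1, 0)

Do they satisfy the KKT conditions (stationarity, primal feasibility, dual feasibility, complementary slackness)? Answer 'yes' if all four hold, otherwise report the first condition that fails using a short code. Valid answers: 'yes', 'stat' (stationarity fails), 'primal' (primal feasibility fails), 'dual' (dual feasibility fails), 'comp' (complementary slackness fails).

Gradient of f: grad f(x) = Q x + c = (1, 5)
Constraint values g_i(x) = a_i^T x - b_i:
  g_1((2, 2)) = 0
  g_2((2, 2)) = 0
Stationarity residual: grad f(x) + sum_i lambda_i a_i = (-1, 3)
  -> stationarity FAILS
Primal feasibility (all g_i <= 0): OK
Dual feasibility (all lambda_i >= 0): OK
Complementary slackness (lambda_i * g_i(x) = 0 for all i): OK

Verdict: the first failing condition is stationarity -> stat.

stat


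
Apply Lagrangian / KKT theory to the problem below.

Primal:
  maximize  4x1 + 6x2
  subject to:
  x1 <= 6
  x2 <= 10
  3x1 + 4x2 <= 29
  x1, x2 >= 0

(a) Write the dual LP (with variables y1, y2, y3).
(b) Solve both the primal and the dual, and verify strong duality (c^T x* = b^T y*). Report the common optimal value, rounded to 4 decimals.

The standard primal-dual pair for 'max c^T x s.t. A x <= b, x >= 0' is:
  Dual:  min b^T y  s.t.  A^T y >= c,  y >= 0.

So the dual LP is:
  minimize  6y1 + 10y2 + 29y3
  subject to:
    y1 + 3y3 >= 4
    y2 + 4y3 >= 6
    y1, y2, y3 >= 0

Solving the primal: x* = (0, 7.25).
  primal value c^T x* = 43.5.
Solving the dual: y* = (0, 0, 1.5).
  dual value b^T y* = 43.5.
Strong duality: c^T x* = b^T y*. Confirmed.

43.5


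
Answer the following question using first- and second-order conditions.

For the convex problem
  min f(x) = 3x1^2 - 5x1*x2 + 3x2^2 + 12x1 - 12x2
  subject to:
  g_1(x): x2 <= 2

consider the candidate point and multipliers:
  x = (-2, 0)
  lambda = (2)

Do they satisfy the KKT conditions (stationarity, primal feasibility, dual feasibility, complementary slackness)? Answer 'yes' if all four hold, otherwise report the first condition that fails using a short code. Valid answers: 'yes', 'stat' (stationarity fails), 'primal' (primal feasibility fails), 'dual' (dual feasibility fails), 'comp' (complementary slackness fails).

Gradient of f: grad f(x) = Q x + c = (0, -2)
Constraint values g_i(x) = a_i^T x - b_i:
  g_1((-2, 0)) = -2
Stationarity residual: grad f(x) + sum_i lambda_i a_i = (0, 0)
  -> stationarity OK
Primal feasibility (all g_i <= 0): OK
Dual feasibility (all lambda_i >= 0): OK
Complementary slackness (lambda_i * g_i(x) = 0 for all i): FAILS

Verdict: the first failing condition is complementary_slackness -> comp.

comp


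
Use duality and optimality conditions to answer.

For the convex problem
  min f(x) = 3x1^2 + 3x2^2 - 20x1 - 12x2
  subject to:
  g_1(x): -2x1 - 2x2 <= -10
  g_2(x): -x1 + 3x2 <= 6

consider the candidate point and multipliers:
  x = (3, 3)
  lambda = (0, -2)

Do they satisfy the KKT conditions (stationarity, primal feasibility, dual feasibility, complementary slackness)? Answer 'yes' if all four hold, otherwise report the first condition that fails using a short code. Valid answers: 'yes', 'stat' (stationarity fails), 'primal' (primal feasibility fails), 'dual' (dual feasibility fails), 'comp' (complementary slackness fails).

Gradient of f: grad f(x) = Q x + c = (-2, 6)
Constraint values g_i(x) = a_i^T x - b_i:
  g_1((3, 3)) = -2
  g_2((3, 3)) = 0
Stationarity residual: grad f(x) + sum_i lambda_i a_i = (0, 0)
  -> stationarity OK
Primal feasibility (all g_i <= 0): OK
Dual feasibility (all lambda_i >= 0): FAILS
Complementary slackness (lambda_i * g_i(x) = 0 for all i): OK

Verdict: the first failing condition is dual_feasibility -> dual.

dual


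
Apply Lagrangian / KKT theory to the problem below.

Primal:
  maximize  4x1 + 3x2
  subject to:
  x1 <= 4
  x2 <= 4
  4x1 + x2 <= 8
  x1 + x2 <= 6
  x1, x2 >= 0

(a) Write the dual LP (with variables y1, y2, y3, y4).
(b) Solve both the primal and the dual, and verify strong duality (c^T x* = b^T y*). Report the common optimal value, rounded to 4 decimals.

The standard primal-dual pair for 'max c^T x s.t. A x <= b, x >= 0' is:
  Dual:  min b^T y  s.t.  A^T y >= c,  y >= 0.

So the dual LP is:
  minimize  4y1 + 4y2 + 8y3 + 6y4
  subject to:
    y1 + 4y3 + y4 >= 4
    y2 + y3 + y4 >= 3
    y1, y2, y3, y4 >= 0

Solving the primal: x* = (1, 4).
  primal value c^T x* = 16.
Solving the dual: y* = (0, 2, 1, 0).
  dual value b^T y* = 16.
Strong duality: c^T x* = b^T y*. Confirmed.

16


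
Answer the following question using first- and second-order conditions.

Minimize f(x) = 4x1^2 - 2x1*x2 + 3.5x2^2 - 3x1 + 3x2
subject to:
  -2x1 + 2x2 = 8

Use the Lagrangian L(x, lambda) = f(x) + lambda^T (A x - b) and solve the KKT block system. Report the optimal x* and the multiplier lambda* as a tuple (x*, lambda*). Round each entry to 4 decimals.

Form the Lagrangian:
  L(x, lambda) = (1/2) x^T Q x + c^T x + lambda^T (A x - b)
Stationarity (grad_x L = 0): Q x + c + A^T lambda = 0.
Primal feasibility: A x = b.

This gives the KKT block system:
  [ Q   A^T ] [ x     ]   [-c ]
  [ A    0  ] [ lambda ] = [ b ]

Solving the linear system:
  x*      = (-1.8182, 2.1818)
  lambda* = (-10.9545)
  f(x*)   = 49.8182

x* = (-1.8182, 2.1818), lambda* = (-10.9545)


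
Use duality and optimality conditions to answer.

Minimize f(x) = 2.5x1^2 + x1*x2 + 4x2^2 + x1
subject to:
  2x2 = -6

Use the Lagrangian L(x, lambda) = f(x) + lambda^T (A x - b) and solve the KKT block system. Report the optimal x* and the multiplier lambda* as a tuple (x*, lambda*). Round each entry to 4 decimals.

Form the Lagrangian:
  L(x, lambda) = (1/2) x^T Q x + c^T x + lambda^T (A x - b)
Stationarity (grad_x L = 0): Q x + c + A^T lambda = 0.
Primal feasibility: A x = b.

This gives the KKT block system:
  [ Q   A^T ] [ x     ]   [-c ]
  [ A    0  ] [ lambda ] = [ b ]

Solving the linear system:
  x*      = (0.4, -3)
  lambda* = (11.8)
  f(x*)   = 35.6

x* = (0.4, -3), lambda* = (11.8)


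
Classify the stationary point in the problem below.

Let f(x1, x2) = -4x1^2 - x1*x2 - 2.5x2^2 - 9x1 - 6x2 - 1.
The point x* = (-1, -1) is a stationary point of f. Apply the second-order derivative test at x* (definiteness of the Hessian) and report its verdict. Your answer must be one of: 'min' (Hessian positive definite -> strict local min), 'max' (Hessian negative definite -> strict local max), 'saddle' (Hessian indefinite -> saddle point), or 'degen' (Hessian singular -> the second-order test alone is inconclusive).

Compute the Hessian H = grad^2 f:
  H = [[-8, -1], [-1, -5]]
Verify stationarity: grad f(x*) = H x* + g = (0, 0).
Eigenvalues of H: -8.3028, -4.6972.
Both eigenvalues < 0, so H is negative definite -> x* is a strict local max.

max


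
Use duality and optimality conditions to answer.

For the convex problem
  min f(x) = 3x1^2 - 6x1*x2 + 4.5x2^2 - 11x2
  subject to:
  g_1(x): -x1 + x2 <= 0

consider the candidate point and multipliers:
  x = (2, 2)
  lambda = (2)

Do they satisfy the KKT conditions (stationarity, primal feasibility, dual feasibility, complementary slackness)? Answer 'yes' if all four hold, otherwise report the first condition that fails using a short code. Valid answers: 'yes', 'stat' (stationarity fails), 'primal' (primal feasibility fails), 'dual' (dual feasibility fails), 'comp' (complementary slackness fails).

Gradient of f: grad f(x) = Q x + c = (0, -5)
Constraint values g_i(x) = a_i^T x - b_i:
  g_1((2, 2)) = 0
Stationarity residual: grad f(x) + sum_i lambda_i a_i = (-2, -3)
  -> stationarity FAILS
Primal feasibility (all g_i <= 0): OK
Dual feasibility (all lambda_i >= 0): OK
Complementary slackness (lambda_i * g_i(x) = 0 for all i): OK

Verdict: the first failing condition is stationarity -> stat.

stat


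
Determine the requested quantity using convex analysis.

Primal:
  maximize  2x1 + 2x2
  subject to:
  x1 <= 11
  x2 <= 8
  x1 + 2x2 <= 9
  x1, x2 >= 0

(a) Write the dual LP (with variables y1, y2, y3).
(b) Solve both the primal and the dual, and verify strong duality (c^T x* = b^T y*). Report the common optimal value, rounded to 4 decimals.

The standard primal-dual pair for 'max c^T x s.t. A x <= b, x >= 0' is:
  Dual:  min b^T y  s.t.  A^T y >= c,  y >= 0.

So the dual LP is:
  minimize  11y1 + 8y2 + 9y3
  subject to:
    y1 + y3 >= 2
    y2 + 2y3 >= 2
    y1, y2, y3 >= 0

Solving the primal: x* = (9, 0).
  primal value c^T x* = 18.
Solving the dual: y* = (0, 0, 2).
  dual value b^T y* = 18.
Strong duality: c^T x* = b^T y*. Confirmed.

18


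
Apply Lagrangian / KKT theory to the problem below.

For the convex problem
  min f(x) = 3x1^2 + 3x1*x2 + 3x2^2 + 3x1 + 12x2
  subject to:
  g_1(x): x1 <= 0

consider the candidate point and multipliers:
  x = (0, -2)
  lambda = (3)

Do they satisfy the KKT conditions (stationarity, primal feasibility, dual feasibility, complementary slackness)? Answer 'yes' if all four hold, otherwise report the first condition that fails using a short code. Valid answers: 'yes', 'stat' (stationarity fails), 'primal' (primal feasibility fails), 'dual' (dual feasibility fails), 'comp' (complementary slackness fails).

Gradient of f: grad f(x) = Q x + c = (-3, 0)
Constraint values g_i(x) = a_i^T x - b_i:
  g_1((0, -2)) = 0
Stationarity residual: grad f(x) + sum_i lambda_i a_i = (0, 0)
  -> stationarity OK
Primal feasibility (all g_i <= 0): OK
Dual feasibility (all lambda_i >= 0): OK
Complementary slackness (lambda_i * g_i(x) = 0 for all i): OK

Verdict: yes, KKT holds.

yes


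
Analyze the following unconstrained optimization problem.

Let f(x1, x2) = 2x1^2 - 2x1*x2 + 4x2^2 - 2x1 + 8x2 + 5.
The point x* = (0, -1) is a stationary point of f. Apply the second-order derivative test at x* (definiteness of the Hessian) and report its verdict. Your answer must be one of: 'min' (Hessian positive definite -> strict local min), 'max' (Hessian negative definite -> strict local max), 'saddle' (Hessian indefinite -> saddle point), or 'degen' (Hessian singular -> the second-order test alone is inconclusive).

Compute the Hessian H = grad^2 f:
  H = [[4, -2], [-2, 8]]
Verify stationarity: grad f(x*) = H x* + g = (0, 0).
Eigenvalues of H: 3.1716, 8.8284.
Both eigenvalues > 0, so H is positive definite -> x* is a strict local min.

min


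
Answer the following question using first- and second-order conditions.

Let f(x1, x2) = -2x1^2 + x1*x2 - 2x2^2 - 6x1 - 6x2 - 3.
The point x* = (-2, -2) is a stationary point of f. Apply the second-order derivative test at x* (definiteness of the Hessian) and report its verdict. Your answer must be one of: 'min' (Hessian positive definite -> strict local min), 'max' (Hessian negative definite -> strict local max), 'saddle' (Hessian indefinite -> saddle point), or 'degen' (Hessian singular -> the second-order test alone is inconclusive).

Compute the Hessian H = grad^2 f:
  H = [[-4, 1], [1, -4]]
Verify stationarity: grad f(x*) = H x* + g = (0, 0).
Eigenvalues of H: -5, -3.
Both eigenvalues < 0, so H is negative definite -> x* is a strict local max.

max


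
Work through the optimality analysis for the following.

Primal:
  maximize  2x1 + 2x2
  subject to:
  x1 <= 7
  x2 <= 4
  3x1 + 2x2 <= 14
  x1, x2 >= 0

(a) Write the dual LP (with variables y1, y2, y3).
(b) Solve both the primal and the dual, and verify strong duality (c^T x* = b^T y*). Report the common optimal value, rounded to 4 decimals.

The standard primal-dual pair for 'max c^T x s.t. A x <= b, x >= 0' is:
  Dual:  min b^T y  s.t.  A^T y >= c,  y >= 0.

So the dual LP is:
  minimize  7y1 + 4y2 + 14y3
  subject to:
    y1 + 3y3 >= 2
    y2 + 2y3 >= 2
    y1, y2, y3 >= 0

Solving the primal: x* = (2, 4).
  primal value c^T x* = 12.
Solving the dual: y* = (0, 0.6667, 0.6667).
  dual value b^T y* = 12.
Strong duality: c^T x* = b^T y*. Confirmed.

12


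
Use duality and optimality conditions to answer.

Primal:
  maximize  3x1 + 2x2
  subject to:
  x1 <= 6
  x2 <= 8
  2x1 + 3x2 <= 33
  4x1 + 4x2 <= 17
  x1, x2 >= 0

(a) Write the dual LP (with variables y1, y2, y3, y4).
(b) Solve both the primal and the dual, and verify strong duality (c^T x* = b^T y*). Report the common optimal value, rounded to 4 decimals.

The standard primal-dual pair for 'max c^T x s.t. A x <= b, x >= 0' is:
  Dual:  min b^T y  s.t.  A^T y >= c,  y >= 0.

So the dual LP is:
  minimize  6y1 + 8y2 + 33y3 + 17y4
  subject to:
    y1 + 2y3 + 4y4 >= 3
    y2 + 3y3 + 4y4 >= 2
    y1, y2, y3, y4 >= 0

Solving the primal: x* = (4.25, 0).
  primal value c^T x* = 12.75.
Solving the dual: y* = (0, 0, 0, 0.75).
  dual value b^T y* = 12.75.
Strong duality: c^T x* = b^T y*. Confirmed.

12.75


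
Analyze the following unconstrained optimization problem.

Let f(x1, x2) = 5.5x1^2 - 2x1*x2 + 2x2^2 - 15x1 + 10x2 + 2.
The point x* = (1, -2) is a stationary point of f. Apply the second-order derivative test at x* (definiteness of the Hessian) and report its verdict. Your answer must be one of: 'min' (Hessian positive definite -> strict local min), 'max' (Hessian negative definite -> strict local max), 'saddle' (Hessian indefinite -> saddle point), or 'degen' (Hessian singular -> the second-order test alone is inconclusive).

Compute the Hessian H = grad^2 f:
  H = [[11, -2], [-2, 4]]
Verify stationarity: grad f(x*) = H x* + g = (0, 0).
Eigenvalues of H: 3.4689, 11.5311.
Both eigenvalues > 0, so H is positive definite -> x* is a strict local min.

min


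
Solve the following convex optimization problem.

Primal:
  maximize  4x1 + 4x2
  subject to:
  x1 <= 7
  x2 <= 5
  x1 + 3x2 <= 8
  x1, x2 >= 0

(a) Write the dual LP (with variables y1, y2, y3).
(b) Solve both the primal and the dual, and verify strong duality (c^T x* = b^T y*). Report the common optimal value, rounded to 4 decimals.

The standard primal-dual pair for 'max c^T x s.t. A x <= b, x >= 0' is:
  Dual:  min b^T y  s.t.  A^T y >= c,  y >= 0.

So the dual LP is:
  minimize  7y1 + 5y2 + 8y3
  subject to:
    y1 + y3 >= 4
    y2 + 3y3 >= 4
    y1, y2, y3 >= 0

Solving the primal: x* = (7, 0.3333).
  primal value c^T x* = 29.3333.
Solving the dual: y* = (2.6667, 0, 1.3333).
  dual value b^T y* = 29.3333.
Strong duality: c^T x* = b^T y*. Confirmed.

29.3333


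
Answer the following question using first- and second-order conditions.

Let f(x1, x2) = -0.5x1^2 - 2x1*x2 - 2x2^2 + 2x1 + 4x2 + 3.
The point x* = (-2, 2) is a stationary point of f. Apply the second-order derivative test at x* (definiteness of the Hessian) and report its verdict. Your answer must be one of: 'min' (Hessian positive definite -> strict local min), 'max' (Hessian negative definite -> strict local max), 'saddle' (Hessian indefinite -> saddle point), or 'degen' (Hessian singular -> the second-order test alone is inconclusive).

Compute the Hessian H = grad^2 f:
  H = [[-1, -2], [-2, -4]]
Verify stationarity: grad f(x*) = H x* + g = (0, 0).
Eigenvalues of H: -5, 0.
H has a zero eigenvalue (singular; negative semidefinite but not definite), so H is neither positive definite, negative definite, nor indefinite. The second-order test alone is inconclusive -> degen.
(Indeed, f is constant along the null direction of H through x*, so x* is not a strict local extremum.)

degen


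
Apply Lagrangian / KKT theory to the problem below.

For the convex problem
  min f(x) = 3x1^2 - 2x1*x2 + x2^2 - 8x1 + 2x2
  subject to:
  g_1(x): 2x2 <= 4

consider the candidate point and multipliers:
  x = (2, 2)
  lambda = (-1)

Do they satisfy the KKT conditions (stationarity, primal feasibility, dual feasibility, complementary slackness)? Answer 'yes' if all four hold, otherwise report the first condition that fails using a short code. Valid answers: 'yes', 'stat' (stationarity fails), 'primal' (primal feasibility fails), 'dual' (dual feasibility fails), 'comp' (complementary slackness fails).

Gradient of f: grad f(x) = Q x + c = (0, 2)
Constraint values g_i(x) = a_i^T x - b_i:
  g_1((2, 2)) = 0
Stationarity residual: grad f(x) + sum_i lambda_i a_i = (0, 0)
  -> stationarity OK
Primal feasibility (all g_i <= 0): OK
Dual feasibility (all lambda_i >= 0): FAILS
Complementary slackness (lambda_i * g_i(x) = 0 for all i): OK

Verdict: the first failing condition is dual_feasibility -> dual.

dual


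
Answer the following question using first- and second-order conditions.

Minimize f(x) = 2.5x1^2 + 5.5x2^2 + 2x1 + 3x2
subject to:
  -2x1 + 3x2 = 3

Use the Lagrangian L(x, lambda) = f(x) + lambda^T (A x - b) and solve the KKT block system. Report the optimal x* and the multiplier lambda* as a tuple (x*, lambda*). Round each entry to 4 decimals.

Form the Lagrangian:
  L(x, lambda) = (1/2) x^T Q x + c^T x + lambda^T (A x - b)
Stationarity (grad_x L = 0): Q x + c + A^T lambda = 0.
Primal feasibility: A x = b.

This gives the KKT block system:
  [ Q   A^T ] [ x     ]   [-c ]
  [ A    0  ] [ lambda ] = [ b ]

Solving the linear system:
  x*      = (-1.1461, 0.236)
  lambda* = (-1.8652)
  f(x*)   = 2.0056

x* = (-1.1461, 0.236), lambda* = (-1.8652)


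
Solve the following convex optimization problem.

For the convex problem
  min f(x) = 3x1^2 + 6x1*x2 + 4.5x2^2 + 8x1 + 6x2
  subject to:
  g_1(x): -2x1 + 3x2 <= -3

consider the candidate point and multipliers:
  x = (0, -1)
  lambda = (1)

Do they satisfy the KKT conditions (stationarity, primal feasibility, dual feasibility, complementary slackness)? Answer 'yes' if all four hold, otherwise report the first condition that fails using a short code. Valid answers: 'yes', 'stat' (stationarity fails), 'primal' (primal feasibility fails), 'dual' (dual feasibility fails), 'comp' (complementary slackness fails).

Gradient of f: grad f(x) = Q x + c = (2, -3)
Constraint values g_i(x) = a_i^T x - b_i:
  g_1((0, -1)) = 0
Stationarity residual: grad f(x) + sum_i lambda_i a_i = (0, 0)
  -> stationarity OK
Primal feasibility (all g_i <= 0): OK
Dual feasibility (all lambda_i >= 0): OK
Complementary slackness (lambda_i * g_i(x) = 0 for all i): OK

Verdict: yes, KKT holds.

yes


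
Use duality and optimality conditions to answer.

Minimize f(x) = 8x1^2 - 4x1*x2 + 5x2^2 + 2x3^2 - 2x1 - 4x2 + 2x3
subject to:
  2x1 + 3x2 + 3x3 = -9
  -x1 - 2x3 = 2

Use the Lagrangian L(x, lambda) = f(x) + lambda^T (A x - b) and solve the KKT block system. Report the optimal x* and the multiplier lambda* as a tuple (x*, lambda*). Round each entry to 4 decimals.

Form the Lagrangian:
  L(x, lambda) = (1/2) x^T Q x + c^T x + lambda^T (A x - b)
Stationarity (grad_x L = 0): Q x + c + A^T lambda = 0.
Primal feasibility: A x = b.

This gives the KKT block system:
  [ Q   A^T ] [ x     ]   [-c ]
  [ A    0  ] [ lambda ] = [ b ]

Solving the linear system:
  x*      = (-0.591, -1.9015, -0.7045)
  lambda* = (6.8836, 9.9164)
  f(x*)   = 24.7493

x* = (-0.591, -1.9015, -0.7045), lambda* = (6.8836, 9.9164)


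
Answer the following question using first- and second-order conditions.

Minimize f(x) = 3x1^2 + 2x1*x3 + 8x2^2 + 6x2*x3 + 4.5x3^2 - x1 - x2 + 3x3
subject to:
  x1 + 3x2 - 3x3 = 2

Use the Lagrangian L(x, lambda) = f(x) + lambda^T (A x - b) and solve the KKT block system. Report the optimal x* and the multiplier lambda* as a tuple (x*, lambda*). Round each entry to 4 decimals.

Form the Lagrangian:
  L(x, lambda) = (1/2) x^T Q x + c^T x + lambda^T (A x - b)
Stationarity (grad_x L = 0): Q x + c + A^T lambda = 0.
Primal feasibility: A x = b.

This gives the KKT block system:
  [ Q   A^T ] [ x     ]   [-c ]
  [ A    0  ] [ lambda ] = [ b ]

Solving the linear system:
  x*      = (0.2596, 0.1671, -0.413)
  lambda* = (0.2682)
  f(x*)   = -1.1011

x* = (0.2596, 0.1671, -0.413), lambda* = (0.2682)


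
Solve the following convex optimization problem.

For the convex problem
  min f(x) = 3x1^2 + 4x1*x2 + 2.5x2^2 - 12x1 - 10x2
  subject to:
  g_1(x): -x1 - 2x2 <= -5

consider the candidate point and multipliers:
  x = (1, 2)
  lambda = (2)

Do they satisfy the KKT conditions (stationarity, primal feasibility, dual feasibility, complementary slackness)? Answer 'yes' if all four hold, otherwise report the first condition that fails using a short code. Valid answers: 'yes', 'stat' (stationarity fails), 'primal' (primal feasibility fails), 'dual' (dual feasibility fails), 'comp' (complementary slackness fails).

Gradient of f: grad f(x) = Q x + c = (2, 4)
Constraint values g_i(x) = a_i^T x - b_i:
  g_1((1, 2)) = 0
Stationarity residual: grad f(x) + sum_i lambda_i a_i = (0, 0)
  -> stationarity OK
Primal feasibility (all g_i <= 0): OK
Dual feasibility (all lambda_i >= 0): OK
Complementary slackness (lambda_i * g_i(x) = 0 for all i): OK

Verdict: yes, KKT holds.

yes


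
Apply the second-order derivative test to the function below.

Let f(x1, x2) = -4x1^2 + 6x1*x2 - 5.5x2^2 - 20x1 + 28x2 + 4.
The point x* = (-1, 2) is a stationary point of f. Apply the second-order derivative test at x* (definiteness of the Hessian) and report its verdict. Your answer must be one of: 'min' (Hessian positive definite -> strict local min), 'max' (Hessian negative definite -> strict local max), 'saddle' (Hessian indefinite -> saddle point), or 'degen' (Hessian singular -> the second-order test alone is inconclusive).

Compute the Hessian H = grad^2 f:
  H = [[-8, 6], [6, -11]]
Verify stationarity: grad f(x*) = H x* + g = (0, 0).
Eigenvalues of H: -15.6847, -3.3153.
Both eigenvalues < 0, so H is negative definite -> x* is a strict local max.

max


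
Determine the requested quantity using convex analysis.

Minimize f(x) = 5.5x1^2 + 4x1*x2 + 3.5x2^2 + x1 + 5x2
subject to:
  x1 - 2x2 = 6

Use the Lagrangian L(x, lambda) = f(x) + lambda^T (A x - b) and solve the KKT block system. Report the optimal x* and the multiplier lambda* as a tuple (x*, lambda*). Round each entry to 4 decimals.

Form the Lagrangian:
  L(x, lambda) = (1/2) x^T Q x + c^T x + lambda^T (A x - b)
Stationarity (grad_x L = 0): Q x + c + A^T lambda = 0.
Primal feasibility: A x = b.

This gives the KKT block system:
  [ Q   A^T ] [ x     ]   [-c ]
  [ A    0  ] [ lambda ] = [ b ]

Solving the linear system:
  x*      = (1.1343, -2.4328)
  lambda* = (-3.7463)
  f(x*)   = 5.7239

x* = (1.1343, -2.4328), lambda* = (-3.7463)


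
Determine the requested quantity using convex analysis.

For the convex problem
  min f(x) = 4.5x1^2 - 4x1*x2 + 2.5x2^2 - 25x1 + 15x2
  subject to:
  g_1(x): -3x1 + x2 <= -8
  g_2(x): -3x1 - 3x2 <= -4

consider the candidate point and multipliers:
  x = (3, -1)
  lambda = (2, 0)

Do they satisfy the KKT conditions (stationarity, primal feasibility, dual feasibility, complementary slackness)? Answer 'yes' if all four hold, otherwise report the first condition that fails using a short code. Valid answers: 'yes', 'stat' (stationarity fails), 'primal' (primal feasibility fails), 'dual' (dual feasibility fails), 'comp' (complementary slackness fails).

Gradient of f: grad f(x) = Q x + c = (6, -2)
Constraint values g_i(x) = a_i^T x - b_i:
  g_1((3, -1)) = -2
  g_2((3, -1)) = -2
Stationarity residual: grad f(x) + sum_i lambda_i a_i = (0, 0)
  -> stationarity OK
Primal feasibility (all g_i <= 0): OK
Dual feasibility (all lambda_i >= 0): OK
Complementary slackness (lambda_i * g_i(x) = 0 for all i): FAILS

Verdict: the first failing condition is complementary_slackness -> comp.

comp


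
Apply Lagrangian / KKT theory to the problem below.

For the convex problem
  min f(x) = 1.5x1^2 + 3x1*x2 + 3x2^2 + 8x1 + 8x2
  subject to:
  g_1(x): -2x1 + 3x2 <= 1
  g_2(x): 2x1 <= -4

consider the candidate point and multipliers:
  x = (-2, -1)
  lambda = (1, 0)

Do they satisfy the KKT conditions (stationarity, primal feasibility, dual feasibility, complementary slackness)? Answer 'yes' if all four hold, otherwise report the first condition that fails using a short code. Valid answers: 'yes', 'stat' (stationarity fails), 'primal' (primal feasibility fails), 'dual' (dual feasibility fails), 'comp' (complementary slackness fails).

Gradient of f: grad f(x) = Q x + c = (-1, -4)
Constraint values g_i(x) = a_i^T x - b_i:
  g_1((-2, -1)) = 0
  g_2((-2, -1)) = 0
Stationarity residual: grad f(x) + sum_i lambda_i a_i = (-3, -1)
  -> stationarity FAILS
Primal feasibility (all g_i <= 0): OK
Dual feasibility (all lambda_i >= 0): OK
Complementary slackness (lambda_i * g_i(x) = 0 for all i): OK

Verdict: the first failing condition is stationarity -> stat.

stat


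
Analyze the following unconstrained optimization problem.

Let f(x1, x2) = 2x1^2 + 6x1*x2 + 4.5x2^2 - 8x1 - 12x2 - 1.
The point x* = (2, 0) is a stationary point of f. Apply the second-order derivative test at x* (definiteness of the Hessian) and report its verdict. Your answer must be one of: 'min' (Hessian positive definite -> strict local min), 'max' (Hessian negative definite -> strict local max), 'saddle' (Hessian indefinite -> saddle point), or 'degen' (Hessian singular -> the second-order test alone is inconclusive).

Compute the Hessian H = grad^2 f:
  H = [[4, 6], [6, 9]]
Verify stationarity: grad f(x*) = H x* + g = (0, 0).
Eigenvalues of H: 0, 13.
H has a zero eigenvalue (singular; positive semidefinite but not definite), so H is neither positive definite, negative definite, nor indefinite. The second-order test alone is inconclusive -> degen.
(Indeed, f is constant along the null direction of H through x*, so x* is not a strict local extremum.)

degen


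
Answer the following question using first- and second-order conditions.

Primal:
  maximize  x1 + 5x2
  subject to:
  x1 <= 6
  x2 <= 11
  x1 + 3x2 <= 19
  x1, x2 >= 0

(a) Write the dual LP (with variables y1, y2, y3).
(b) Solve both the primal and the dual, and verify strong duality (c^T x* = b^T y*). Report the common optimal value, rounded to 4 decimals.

The standard primal-dual pair for 'max c^T x s.t. A x <= b, x >= 0' is:
  Dual:  min b^T y  s.t.  A^T y >= c,  y >= 0.

So the dual LP is:
  minimize  6y1 + 11y2 + 19y3
  subject to:
    y1 + y3 >= 1
    y2 + 3y3 >= 5
    y1, y2, y3 >= 0

Solving the primal: x* = (0, 6.3333).
  primal value c^T x* = 31.6667.
Solving the dual: y* = (0, 0, 1.6667).
  dual value b^T y* = 31.6667.
Strong duality: c^T x* = b^T y*. Confirmed.

31.6667


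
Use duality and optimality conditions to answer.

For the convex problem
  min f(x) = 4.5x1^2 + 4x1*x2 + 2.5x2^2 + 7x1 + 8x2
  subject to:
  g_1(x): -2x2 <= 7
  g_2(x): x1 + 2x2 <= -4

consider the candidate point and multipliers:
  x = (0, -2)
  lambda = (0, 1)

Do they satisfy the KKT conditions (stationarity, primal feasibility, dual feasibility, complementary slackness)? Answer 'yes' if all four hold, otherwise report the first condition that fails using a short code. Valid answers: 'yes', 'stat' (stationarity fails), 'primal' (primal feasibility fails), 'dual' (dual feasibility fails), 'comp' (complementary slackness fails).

Gradient of f: grad f(x) = Q x + c = (-1, -2)
Constraint values g_i(x) = a_i^T x - b_i:
  g_1((0, -2)) = -3
  g_2((0, -2)) = 0
Stationarity residual: grad f(x) + sum_i lambda_i a_i = (0, 0)
  -> stationarity OK
Primal feasibility (all g_i <= 0): OK
Dual feasibility (all lambda_i >= 0): OK
Complementary slackness (lambda_i * g_i(x) = 0 for all i): OK

Verdict: yes, KKT holds.

yes


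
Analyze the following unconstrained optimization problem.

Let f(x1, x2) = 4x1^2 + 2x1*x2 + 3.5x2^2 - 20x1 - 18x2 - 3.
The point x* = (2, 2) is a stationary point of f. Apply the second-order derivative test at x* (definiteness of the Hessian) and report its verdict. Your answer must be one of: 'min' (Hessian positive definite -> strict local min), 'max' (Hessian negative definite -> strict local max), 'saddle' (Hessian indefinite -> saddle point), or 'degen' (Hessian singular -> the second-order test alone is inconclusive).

Compute the Hessian H = grad^2 f:
  H = [[8, 2], [2, 7]]
Verify stationarity: grad f(x*) = H x* + g = (0, 0).
Eigenvalues of H: 5.4384, 9.5616.
Both eigenvalues > 0, so H is positive definite -> x* is a strict local min.

min


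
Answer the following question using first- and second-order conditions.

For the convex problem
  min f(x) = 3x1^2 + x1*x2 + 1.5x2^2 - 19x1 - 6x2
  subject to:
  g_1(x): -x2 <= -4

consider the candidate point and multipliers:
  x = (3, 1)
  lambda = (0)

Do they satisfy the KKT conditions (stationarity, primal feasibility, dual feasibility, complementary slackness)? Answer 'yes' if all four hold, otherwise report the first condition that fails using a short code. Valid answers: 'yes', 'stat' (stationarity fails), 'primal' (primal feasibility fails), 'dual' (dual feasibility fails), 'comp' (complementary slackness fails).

Gradient of f: grad f(x) = Q x + c = (0, 0)
Constraint values g_i(x) = a_i^T x - b_i:
  g_1((3, 1)) = 3
Stationarity residual: grad f(x) + sum_i lambda_i a_i = (0, 0)
  -> stationarity OK
Primal feasibility (all g_i <= 0): FAILS
Dual feasibility (all lambda_i >= 0): OK
Complementary slackness (lambda_i * g_i(x) = 0 for all i): OK

Verdict: the first failing condition is primal_feasibility -> primal.

primal
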